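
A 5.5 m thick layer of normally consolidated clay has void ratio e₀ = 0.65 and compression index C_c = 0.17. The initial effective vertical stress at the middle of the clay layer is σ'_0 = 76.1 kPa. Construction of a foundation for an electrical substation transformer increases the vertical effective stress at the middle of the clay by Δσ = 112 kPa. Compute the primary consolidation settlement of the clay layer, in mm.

Final effective stress: σ'_f = σ'_0 + Δσ = 76.1 + 112 = 188.1 kPa.
Normally consolidated clay, so the full stress increment lies on the virgin compression line:
S_c = C_c·H/(1+e₀)·log₁₀(σ'_f/σ'_0) = 0.17×5.5/(1+0.65)×log₁₀(188.1/76.1)
    = 0.56667 × 0.393 = 0.2227 m

S_c ≈ 223 mm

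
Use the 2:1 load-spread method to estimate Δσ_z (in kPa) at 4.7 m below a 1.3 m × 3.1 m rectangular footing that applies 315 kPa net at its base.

By the 2:1 method the load spreads at 1 horizontal : 2 vertical, so at depth z the loaded area has grown by z in each plan dimension:
Δσ = qBL/((B+z)(L+z)) = 315×1.3×3.1/((1.3+4.7)(3.1+4.7)) = 27.125 kPa

Δσ_z ≈ 27.1 kPa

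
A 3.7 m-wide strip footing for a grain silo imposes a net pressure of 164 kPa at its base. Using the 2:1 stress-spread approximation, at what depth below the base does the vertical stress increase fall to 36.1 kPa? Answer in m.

z ≈ 13.1 m

2:1 spreading — at depth z the loaded area has grown by z in each plan dimension:
qB/(B+z) = Δσ_z ⇒ z = qB/Δσ_z − B = 164×3.7/36.1 − 3.7 = 13.11 m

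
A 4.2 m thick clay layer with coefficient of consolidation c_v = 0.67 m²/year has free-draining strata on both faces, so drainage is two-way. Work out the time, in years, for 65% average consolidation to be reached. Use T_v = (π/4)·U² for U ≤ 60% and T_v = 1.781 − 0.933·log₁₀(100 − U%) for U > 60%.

t ≈ 2.24 years

Drainage path length: H_d = H/2 = 2.1 m (double drainage).
U > 60%: T_v = 1.781 − 0.933·log₁₀(100 − 65) = 0.34038.
t = T_v·H_d²/c_v = 0.34038×2.1²/0.67 = 2.24 years.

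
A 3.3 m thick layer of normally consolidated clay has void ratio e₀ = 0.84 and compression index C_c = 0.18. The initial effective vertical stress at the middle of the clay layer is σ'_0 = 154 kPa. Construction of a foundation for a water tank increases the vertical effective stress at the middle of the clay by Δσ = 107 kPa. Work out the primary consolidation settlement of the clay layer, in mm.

Final effective stress: σ'_f = σ'_0 + Δσ = 154 + 107 = 261 kPa.
Normally consolidated clay, so the full stress increment lies on the virgin compression line:
S_c = C_c·H/(1+e₀)·log₁₀(σ'_f/σ'_0) = 0.18×3.3/(1+0.84)×log₁₀(261/154)
    = 0.32283 × 0.22912 = 0.07397 m

S_c ≈ 74 mm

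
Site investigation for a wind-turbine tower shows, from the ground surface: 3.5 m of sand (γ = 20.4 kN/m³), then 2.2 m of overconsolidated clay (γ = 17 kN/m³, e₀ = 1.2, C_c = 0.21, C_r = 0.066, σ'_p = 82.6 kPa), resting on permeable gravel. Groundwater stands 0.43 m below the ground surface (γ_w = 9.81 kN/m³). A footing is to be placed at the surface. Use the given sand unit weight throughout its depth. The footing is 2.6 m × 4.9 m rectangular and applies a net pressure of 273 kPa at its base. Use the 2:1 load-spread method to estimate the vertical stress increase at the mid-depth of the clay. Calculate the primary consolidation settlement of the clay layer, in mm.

S_c ≈ 32.3 mm

Mid-depth of clay below the ground surface: z = 3.5 + 2.2/2 = 4.6 m.
Total vertical stress at mid-clay: σ_v = 20.4×3.5 + 17×1.1 = 90.1 kPa.
Pore pressure: u = 9.81×(4.6 − 0.43) = 40.908 kPa.
Initial effective stress: σ'_0 = σ_v − u = 90.1 − 40.908 = 49.192 kPa.
Stress increase at mid-clay by the 2:1 spreading method:
Δσ = qBL/((B+z)(L+z)) = 273×2.6×4.9/((2.6+4.6)(4.9+4.6)) = 50.848 kPa
Final effective stress: σ'_f = 49.192 + 50.848 = 100.04 kPa.
σ'_f = 100.04 > σ'_p = 82.6 kPa, so the stress path crosses the preconsolidation pressure — recompression up to σ'_p, then virgin compression beyond:
S_c = H/(1+e₀)·[C_r·log₁₀(σ'_p/σ'_0) + C_c·log₁₀(σ'_f/σ'_p)]
    = 2.2/2.2 × [0.066×log₁₀(82.6/49.192) + 0.21×log₁₀(100.04/82.6)]
    = 1 × [0.014856 + 0.017471] = 0.03233 m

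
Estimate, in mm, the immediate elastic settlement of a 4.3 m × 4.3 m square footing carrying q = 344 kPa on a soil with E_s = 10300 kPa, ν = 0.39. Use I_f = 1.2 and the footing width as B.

Immediate (elastic) settlement: S_e = q·B·(1−ν²)/E_s · I_f.
S_e = 344 × 4.3 × (1 − 0.39²) / 10300 × 1.2
    = 344 × 4.3 × 0.8479 / 10300 × 1.2
    = 0.1461 m = 146.1 mm

S_e ≈ 146 mm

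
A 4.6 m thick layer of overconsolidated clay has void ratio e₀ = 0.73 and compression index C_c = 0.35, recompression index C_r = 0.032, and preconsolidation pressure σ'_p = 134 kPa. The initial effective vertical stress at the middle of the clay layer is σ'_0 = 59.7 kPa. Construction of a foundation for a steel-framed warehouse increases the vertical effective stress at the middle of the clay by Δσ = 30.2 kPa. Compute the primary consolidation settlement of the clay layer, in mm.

Final effective stress: σ'_f = 59.7 + 30.2 = 89.9 kPa.
σ'_f = 89.9 ≤ σ'_p = 134 kPa, so the clay remains overconsolidated and only the recompression index applies:
S_c = C_r·H/(1+e₀)·log₁₀(σ'_f/σ'_0) = 0.032×4.6/1.73×log₁₀(89.9/59.7)
    = 0.085088 × 0.17779 = 0.01513 m

S_c ≈ 15.1 mm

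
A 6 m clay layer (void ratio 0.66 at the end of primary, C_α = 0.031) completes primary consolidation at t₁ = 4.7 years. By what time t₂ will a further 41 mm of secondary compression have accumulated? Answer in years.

S_s = C_α·H/(1+e_p)·log₁₀(t₂/t₁) ⇒ log₁₀(t₂/t₁) = S_s·(1+e_p)/(C_α·H).
log₁₀(t₂/t₁) = 0.041 × (1+0.66) / (0.031×6) = 0.3659
t₂ = t₁ × 10^0.3659 = 4.7 × 2.322 = 10.91 years

t₂ ≈ 10.9 years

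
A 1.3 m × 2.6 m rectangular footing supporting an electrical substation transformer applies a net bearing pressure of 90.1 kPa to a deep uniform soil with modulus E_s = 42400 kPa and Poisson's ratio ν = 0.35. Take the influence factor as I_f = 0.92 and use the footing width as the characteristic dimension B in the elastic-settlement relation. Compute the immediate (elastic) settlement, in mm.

S_e ≈ 2.23 mm

Immediate (elastic) settlement: S_e = q·B·(1−ν²)/E_s · I_f.
S_e = 90.1 × 1.3 × (1 − 0.35²) / 42400 × 0.92
    = 90.1 × 1.3 × 0.8775 / 42400 × 0.92
    = 0.00223 m = 2.23 mm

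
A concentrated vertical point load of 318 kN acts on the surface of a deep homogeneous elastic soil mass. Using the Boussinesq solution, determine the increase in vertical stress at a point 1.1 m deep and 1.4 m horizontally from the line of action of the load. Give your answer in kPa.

Δσ_z ≈ 11.3 kPa

Boussinesq vertical stress below a point load on an elastic half-space:
Δσ_z = 3P/(2πz²) · [1 + (r/z)²]^(−5/2)
r/z = 1.4/1.1 = 1.2727; [1+(r/z)²]^(−5/2) = 0.090015.
Δσ_z = 3×318/(2π×1.1²) × 0.090015 = 125.48 × 0.090015 = 11.3 kPa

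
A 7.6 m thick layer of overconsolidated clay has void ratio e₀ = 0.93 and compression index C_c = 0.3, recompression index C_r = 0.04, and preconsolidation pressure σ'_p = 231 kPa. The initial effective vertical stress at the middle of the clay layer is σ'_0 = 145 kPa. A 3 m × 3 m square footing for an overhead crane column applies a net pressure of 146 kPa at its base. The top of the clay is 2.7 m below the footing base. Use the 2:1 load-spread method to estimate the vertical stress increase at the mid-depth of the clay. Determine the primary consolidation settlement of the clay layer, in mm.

Mid-depth of clay below the footing base: z = 2.7 + 7.6/2 = 6.5 m.
Stress increase at mid-clay by the 2:1 spreading method:
Δσ = qBL/((B+z)(L+z)) = 146×3×3/((3+6.5)(3+6.5)) = 14.56 kPa
Final effective stress: σ'_f = 145 + 14.56 = 159.56 kPa.
σ'_f = 159.56 ≤ σ'_p = 231 kPa, so the clay remains overconsolidated and only the recompression index applies:
S_c = C_r·H/(1+e₀)·log₁₀(σ'_f/σ'_0) = 0.04×7.6/1.93×log₁₀(159.56/145)
    = 0.15751 × 0.041556 = 0.006546 m

S_c ≈ 6.55 mm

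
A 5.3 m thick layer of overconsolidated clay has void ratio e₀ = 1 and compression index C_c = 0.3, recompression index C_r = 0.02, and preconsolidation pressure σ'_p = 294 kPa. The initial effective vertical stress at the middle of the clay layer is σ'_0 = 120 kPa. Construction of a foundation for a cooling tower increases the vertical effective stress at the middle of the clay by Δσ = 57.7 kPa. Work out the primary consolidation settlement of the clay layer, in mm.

S_c ≈ 9.04 mm

Final effective stress: σ'_f = 120 + 57.7 = 177.7 kPa.
σ'_f = 177.7 ≤ σ'_p = 294 kPa, so the clay remains overconsolidated and only the recompression index applies:
S_c = C_r·H/(1+e₀)·log₁₀(σ'_f/σ'_0) = 0.02×5.3/2×log₁₀(177.7/120)
    = 0.053 × 0.17051 = 0.009037 m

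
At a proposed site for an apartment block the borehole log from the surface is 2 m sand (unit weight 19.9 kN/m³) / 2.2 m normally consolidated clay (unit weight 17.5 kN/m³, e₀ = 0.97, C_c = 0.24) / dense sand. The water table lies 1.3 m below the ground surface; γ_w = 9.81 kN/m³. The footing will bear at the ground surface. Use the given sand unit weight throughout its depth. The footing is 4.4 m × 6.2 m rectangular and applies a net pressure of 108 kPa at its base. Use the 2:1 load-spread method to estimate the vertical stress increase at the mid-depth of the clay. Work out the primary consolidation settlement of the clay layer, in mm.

S_c ≈ 81.9 mm

Mid-depth of clay below the ground surface: z = 2 + 2.2/2 = 3.1 m.
Total vertical stress at mid-clay: σ_v = 19.9×2 + 17.5×1.1 = 59.05 kPa.
Pore pressure: u = 9.81×(3.1 − 1.3) = 17.658 kPa.
Initial effective stress: σ'_0 = σ_v − u = 59.05 − 17.658 = 41.392 kPa.
Stress increase at mid-clay by the 2:1 spreading method:
Δσ = qBL/((B+z)(L+z)) = 108×4.4×6.2/((4.4+3.1)(6.2+3.1)) = 42.24 kPa
Final effective stress: σ'_f = σ'_0 + Δσ = 41.392 + 42.24 = 83.632 kPa.
Normally consolidated clay, so the full stress increment lies on the virgin compression line:
S_c = C_c·H/(1+e₀)·log₁₀(σ'_f/σ'_0) = 0.24×2.2/(1+0.97)×log₁₀(83.632/41.392)
    = 0.26802 × 0.30546 = 0.08187 m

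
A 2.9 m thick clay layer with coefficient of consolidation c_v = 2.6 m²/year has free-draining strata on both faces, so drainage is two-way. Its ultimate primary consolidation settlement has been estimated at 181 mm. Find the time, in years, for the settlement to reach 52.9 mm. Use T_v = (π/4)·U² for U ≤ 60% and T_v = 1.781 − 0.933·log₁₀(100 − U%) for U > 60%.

t ≈ 0.0543 years

Drainage path length: H_d = H/2 = 1.45 m (double drainage).
U = S(t)/S_ult = 52.9/181 = 0.2923.
U ≤ 60%: T_v = (π/4)·U² = (π/4)×0.29227² = 0.067088.
t = T_v·H_d²/c_v = 0.067088×1.45²/2.6 = 0.05425 years.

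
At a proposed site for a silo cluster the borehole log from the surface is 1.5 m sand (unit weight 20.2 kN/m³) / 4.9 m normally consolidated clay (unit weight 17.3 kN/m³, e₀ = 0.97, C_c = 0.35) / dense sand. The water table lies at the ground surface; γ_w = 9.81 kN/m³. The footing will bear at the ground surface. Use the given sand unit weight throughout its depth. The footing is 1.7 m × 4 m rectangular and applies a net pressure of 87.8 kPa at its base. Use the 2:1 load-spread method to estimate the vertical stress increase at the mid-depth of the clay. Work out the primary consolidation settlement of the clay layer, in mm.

S_c ≈ 125 mm

Mid-depth of clay below the ground surface: z = 1.5 + 4.9/2 = 3.95 m.
Total vertical stress at mid-clay: σ_v = 20.2×1.5 + 17.3×2.45 = 72.685 kPa.
Pore pressure: u = 9.81×(3.95 − 0) = 38.75 kPa.
Initial effective stress: σ'_0 = σ_v − u = 72.685 − 38.75 = 33.935 kPa.
Stress increase at mid-clay by the 2:1 spreading method:
Δσ = qBL/((B+z)(L+z)) = 87.8×1.7×4/((1.7+3.95)(4+3.95)) = 13.292 kPa
Final effective stress: σ'_f = σ'_0 + Δσ = 33.935 + 13.292 = 47.227 kPa.
Normally consolidated clay, so the full stress increment lies on the virgin compression line:
S_c = C_c·H/(1+e₀)·log₁₀(σ'_f/σ'_0) = 0.35×4.9/(1+0.97)×log₁₀(47.227/33.935)
    = 0.87056 × 0.14354 = 0.125 m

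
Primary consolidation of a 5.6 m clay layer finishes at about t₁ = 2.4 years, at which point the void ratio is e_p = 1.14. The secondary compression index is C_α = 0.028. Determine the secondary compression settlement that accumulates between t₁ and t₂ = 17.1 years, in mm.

Secondary compression: S_s = C_α·H/(1+e_p)·log₁₀(t₂/t₁)
S_s = 0.028×5.6/(1+1.14)×log₁₀(17.1/2.4)
    = 0.07327 × 0.8528 = 0.06248 m

S_s ≈ 62.5 mm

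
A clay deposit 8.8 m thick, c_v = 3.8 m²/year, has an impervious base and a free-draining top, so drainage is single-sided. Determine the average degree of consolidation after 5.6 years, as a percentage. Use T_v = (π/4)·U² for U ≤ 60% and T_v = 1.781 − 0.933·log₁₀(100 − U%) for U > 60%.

U ≈ 59.2 %

Drainage path length: H_d = H = 8.8 m (single drainage).
T_v = c_v·t/H_d² = 3.8×5.6/8.8² = 0.27479.
T_v = 0.27479 corresponds to the U ≤ 60% branch:
U = √(4T_v/π) = 0.5915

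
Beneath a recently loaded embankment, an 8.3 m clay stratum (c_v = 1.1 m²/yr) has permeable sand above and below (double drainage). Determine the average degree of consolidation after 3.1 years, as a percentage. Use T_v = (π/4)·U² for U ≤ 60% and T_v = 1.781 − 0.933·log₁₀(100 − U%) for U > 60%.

Drainage path length: H_d = H/2 = 4.15 m (double drainage).
T_v = c_v·t/H_d² = 1.1×3.1/4.15² = 0.198.
T_v = 0.198 corresponds to the U ≤ 60% branch:
U = √(4T_v/π) = 0.5021

U ≈ 50.2 %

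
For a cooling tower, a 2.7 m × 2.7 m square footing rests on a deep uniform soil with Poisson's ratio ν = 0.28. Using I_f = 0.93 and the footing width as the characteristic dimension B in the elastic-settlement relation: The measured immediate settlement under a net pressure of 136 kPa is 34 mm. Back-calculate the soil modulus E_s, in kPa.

E_s ≈ 9260 kPa

S_e = q·B·(1−ν²)/E_s · I_f  ⇒  E_s = q·B·(1−ν²)·I_f / S_e.
E_s = 136 × 2.7 × 0.9216 × 0.93 / 0.034 = 9257 kPa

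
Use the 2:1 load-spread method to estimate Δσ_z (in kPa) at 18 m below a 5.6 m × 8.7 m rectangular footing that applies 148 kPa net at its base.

By the 2:1 method the load spreads at 1 horizontal : 2 vertical, so at depth z the loaded area has grown by z in each plan dimension:
Δσ = qBL/((B+z)(L+z)) = 148×5.6×8.7/((5.6+18)(8.7+18)) = 11.443 kPa

Δσ_z ≈ 11.4 kPa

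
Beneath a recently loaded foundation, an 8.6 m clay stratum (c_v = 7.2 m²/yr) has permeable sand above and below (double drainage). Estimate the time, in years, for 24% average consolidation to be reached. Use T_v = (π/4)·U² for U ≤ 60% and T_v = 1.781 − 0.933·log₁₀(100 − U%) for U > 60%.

Drainage path length: H_d = H/2 = 4.3 m (double drainage).
U ≤ 60%: T_v = (π/4)·U² = (π/4)×0.24² = 0.045239.
t = T_v·H_d²/c_v = 0.045239×4.3²/7.2 = 0.1162 years.

t ≈ 0.116 years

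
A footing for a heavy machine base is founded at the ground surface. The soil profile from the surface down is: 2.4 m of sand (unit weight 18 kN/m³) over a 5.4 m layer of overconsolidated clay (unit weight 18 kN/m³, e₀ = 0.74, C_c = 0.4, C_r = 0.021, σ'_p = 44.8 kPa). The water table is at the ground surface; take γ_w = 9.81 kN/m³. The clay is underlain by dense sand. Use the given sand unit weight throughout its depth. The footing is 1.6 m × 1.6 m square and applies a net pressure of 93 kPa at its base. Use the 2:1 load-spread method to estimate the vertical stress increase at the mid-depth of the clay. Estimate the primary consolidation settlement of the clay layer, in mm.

S_c ≈ 28.7 mm

Mid-depth of clay below the ground surface: z = 2.4 + 5.4/2 = 5.1 m.
Total vertical stress at mid-clay: σ_v = 18×2.4 + 18×2.7 = 91.8 kPa.
Pore pressure: u = 9.81×(5.1 − 0) = 50.031 kPa.
Initial effective stress: σ'_0 = σ_v − u = 91.8 − 50.031 = 41.769 kPa.
Stress increase at mid-clay by the 2:1 spreading method:
Δσ = qBL/((B+z)(L+z)) = 93×1.6×1.6/((1.6+5.1)(1.6+5.1)) = 5.3036 kPa
Final effective stress: σ'_f = 41.769 + 5.3036 = 47.073 kPa.
σ'_f = 47.073 > σ'_p = 44.8 kPa, so the stress path crosses the preconsolidation pressure — recompression up to σ'_p, then virgin compression beyond:
S_c = H/(1+e₀)·[C_r·log₁₀(σ'_p/σ'_0) + C_c·log₁₀(σ'_f/σ'_p)]
    = 5.4/1.74 × [0.021×log₁₀(44.8/41.769) + 0.4×log₁₀(47.073/44.8)]
    = 3.1034 × [0.0006389 + 0.0085975] = 0.02866 m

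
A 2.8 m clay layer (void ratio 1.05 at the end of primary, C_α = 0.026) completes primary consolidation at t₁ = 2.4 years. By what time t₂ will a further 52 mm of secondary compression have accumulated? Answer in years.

S_s = C_α·H/(1+e_p)·log₁₀(t₂/t₁) ⇒ log₁₀(t₂/t₁) = S_s·(1+e_p)/(C_α·H).
log₁₀(t₂/t₁) = 0.052 × (1+1.05) / (0.026×2.8) = 1.464
t₂ = t₁ × 10^1.464 = 2.4 × 29.13 = 69.9 years

t₂ ≈ 69.9 years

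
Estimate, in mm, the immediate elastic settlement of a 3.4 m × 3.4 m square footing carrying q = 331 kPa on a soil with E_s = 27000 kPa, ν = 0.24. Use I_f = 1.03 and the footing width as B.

Immediate (elastic) settlement: S_e = q·B·(1−ν²)/E_s · I_f.
S_e = 331 × 3.4 × (1 − 0.24²) / 27000 × 1.03
    = 331 × 3.4 × 0.9424 / 27000 × 1.03
    = 0.04046 m = 40.46 mm

S_e ≈ 40.5 mm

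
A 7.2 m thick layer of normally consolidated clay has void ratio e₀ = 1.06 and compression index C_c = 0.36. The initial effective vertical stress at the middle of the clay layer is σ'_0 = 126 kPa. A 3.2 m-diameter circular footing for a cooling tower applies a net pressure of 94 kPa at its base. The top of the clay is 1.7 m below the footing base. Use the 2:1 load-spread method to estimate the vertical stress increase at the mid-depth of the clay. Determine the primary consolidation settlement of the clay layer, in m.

Mid-depth of clay below the footing base: z = 1.7 + 7.2/2 = 5.3 m.
Stress increase at mid-clay by the 2:1 spreading method:
Δσ ≈ qD²/(D+z)² = 94×3.2²/(3.2+5.3)² = 13.323 kPa
Final effective stress: σ'_f = σ'_0 + Δσ = 126 + 13.323 = 139.32 kPa.
Normally consolidated clay, so the full stress increment lies on the virgin compression line:
S_c = C_c·H/(1+e₀)·log₁₀(σ'_f/σ'_0) = 0.36×7.2/(1+1.06)×log₁₀(139.32/126)
    = 1.2583 × 0.043643 = 0.05492 m

S_c ≈ 0.0549 m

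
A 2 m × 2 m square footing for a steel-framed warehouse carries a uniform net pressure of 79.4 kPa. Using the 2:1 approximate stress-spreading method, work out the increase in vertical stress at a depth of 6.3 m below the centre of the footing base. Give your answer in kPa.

Δσ_z ≈ 4.61 kPa

By the 2:1 method the load spreads at 1 horizontal : 2 vertical, so at depth z the loaded area has grown by z in each plan dimension:
Δσ = qBL/((B+z)(L+z)) = 79.4×2×2/((2+6.3)(2+6.3)) = 4.6102 kPa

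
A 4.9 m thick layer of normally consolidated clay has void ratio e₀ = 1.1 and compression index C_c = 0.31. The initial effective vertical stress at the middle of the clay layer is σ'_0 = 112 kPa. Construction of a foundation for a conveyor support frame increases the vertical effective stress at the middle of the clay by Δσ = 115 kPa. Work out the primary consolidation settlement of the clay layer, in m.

Final effective stress: σ'_f = σ'_0 + Δσ = 112 + 115 = 227 kPa.
Normally consolidated clay, so the full stress increment lies on the virgin compression line:
S_c = C_c·H/(1+e₀)·log₁₀(σ'_f/σ'_0) = 0.31×4.9/(1+1.1)×log₁₀(227/112)
    = 0.72333 × 0.30681 = 0.2219 m

S_c ≈ 0.222 m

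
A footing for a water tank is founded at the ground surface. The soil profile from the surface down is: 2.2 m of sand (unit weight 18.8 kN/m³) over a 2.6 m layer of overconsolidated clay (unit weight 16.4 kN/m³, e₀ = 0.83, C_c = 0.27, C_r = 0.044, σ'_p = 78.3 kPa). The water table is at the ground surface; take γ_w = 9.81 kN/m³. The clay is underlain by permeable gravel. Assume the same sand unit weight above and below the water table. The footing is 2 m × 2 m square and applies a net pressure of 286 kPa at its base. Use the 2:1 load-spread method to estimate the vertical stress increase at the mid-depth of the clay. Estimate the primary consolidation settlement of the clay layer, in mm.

Mid-depth of clay below the ground surface: z = 2.2 + 2.6/2 = 3.5 m.
Total vertical stress at mid-clay: σ_v = 18.8×2.2 + 16.4×1.3 = 62.68 kPa.
Pore pressure: u = 9.81×(3.5 − 0) = 34.335 kPa.
Initial effective stress: σ'_0 = σ_v − u = 62.68 − 34.335 = 28.345 kPa.
Stress increase at mid-clay by the 2:1 spreading method:
Δσ = qBL/((B+z)(L+z)) = 286×2×2/((2+3.5)(2+3.5)) = 37.818 kPa
Final effective stress: σ'_f = 28.345 + 37.818 = 66.163 kPa.
σ'_f = 66.163 ≤ σ'_p = 78.3 kPa, so the clay remains overconsolidated and only the recompression index applies:
S_c = C_r·H/(1+e₀)·log₁₀(σ'_f/σ'_0) = 0.044×2.6/1.83×log₁₀(66.163/28.345)
    = 0.062515 × 0.36814 = 0.02301 m

S_c ≈ 23 mm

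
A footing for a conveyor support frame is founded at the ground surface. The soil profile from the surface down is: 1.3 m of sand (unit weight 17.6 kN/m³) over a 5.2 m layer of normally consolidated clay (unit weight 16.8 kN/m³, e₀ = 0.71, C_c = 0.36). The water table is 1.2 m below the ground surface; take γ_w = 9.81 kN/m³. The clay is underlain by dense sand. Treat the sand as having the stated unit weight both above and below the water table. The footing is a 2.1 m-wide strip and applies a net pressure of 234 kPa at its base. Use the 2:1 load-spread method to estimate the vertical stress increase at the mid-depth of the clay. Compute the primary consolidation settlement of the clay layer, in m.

S_c ≈ 0.529 m

Mid-depth of clay below the ground surface: z = 1.3 + 5.2/2 = 3.9 m.
Total vertical stress at mid-clay: σ_v = 17.6×1.3 + 16.8×2.6 = 66.56 kPa.
Pore pressure: u = 9.81×(3.9 − 1.2) = 26.487 kPa.
Initial effective stress: σ'_0 = σ_v − u = 66.56 − 26.487 = 40.073 kPa.
Stress increase at mid-clay by the 2:1 spreading method:
Δσ = qB/(B+z) = 234×2.1/(2.1+3.9) = 81.9 kPa
Final effective stress: σ'_f = σ'_0 + Δσ = 40.073 + 81.9 = 121.97 kPa.
Normally consolidated clay, so the full stress increment lies on the virgin compression line:
S_c = C_c·H/(1+e₀)·log₁₀(σ'_f/σ'_0) = 0.36×5.2/(1+0.71)×log₁₀(121.97/40.073)
    = 1.0947 × 0.4834 = 0.5292 m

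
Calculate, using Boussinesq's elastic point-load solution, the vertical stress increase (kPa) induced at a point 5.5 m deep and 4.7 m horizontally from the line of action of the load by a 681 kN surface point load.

Δσ_z ≈ 2.73 kPa

Boussinesq vertical stress below a point load on an elastic half-space:
Δσ_z = 3P/(2πz²) · [1 + (r/z)²]^(−5/2)
r/z = 4.7/5.5 = 0.85455; [1+(r/z)²]^(−5/2) = 0.25394.
Δσ_z = 3×681/(2π×5.5²) × 0.25394 = 10.749 × 0.25394 = 2.73 kPa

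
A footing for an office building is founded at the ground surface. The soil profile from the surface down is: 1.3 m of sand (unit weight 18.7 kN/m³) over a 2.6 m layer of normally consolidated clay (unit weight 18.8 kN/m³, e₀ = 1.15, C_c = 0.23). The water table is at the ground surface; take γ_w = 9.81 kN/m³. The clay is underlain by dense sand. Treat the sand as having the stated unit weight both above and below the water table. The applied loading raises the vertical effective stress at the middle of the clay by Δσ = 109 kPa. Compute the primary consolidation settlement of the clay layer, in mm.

Mid-depth of clay below the ground surface: z = 1.3 + 2.6/2 = 2.6 m.
Total vertical stress at mid-clay: σ_v = 18.7×1.3 + 18.8×1.3 = 48.75 kPa.
Pore pressure: u = 9.81×(2.6 − 0) = 25.506 kPa.
Initial effective stress: σ'_0 = σ_v − u = 48.75 − 25.506 = 23.244 kPa.
Final effective stress: σ'_f = σ'_0 + Δσ = 23.244 + 109 = 132.24 kPa.
Normally consolidated clay, so the full stress increment lies on the virgin compression line:
S_c = C_c·H/(1+e₀)·log₁₀(σ'_f/σ'_0) = 0.23×2.6/(1+1.15)×log₁₀(132.24/23.244)
    = 0.27814 × 0.75505 = 0.21 m

S_c ≈ 210 mm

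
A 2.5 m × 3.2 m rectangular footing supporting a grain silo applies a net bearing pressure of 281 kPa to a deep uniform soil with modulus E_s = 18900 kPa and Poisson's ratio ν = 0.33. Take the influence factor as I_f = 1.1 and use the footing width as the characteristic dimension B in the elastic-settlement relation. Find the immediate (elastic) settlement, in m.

Immediate (elastic) settlement: S_e = q·B·(1−ν²)/E_s · I_f.
S_e = 281 × 2.5 × (1 − 0.33²) / 18900 × 1.1
    = 281 × 2.5 × 0.8911 / 18900 × 1.1
    = 0.03643 m

S_e ≈ 0.0364 m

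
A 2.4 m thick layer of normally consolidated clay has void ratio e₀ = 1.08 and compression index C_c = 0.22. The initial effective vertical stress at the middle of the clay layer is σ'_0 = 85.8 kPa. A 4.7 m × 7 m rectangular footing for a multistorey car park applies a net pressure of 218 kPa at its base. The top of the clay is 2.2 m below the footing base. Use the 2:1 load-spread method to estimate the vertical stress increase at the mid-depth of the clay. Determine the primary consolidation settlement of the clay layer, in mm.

S_c ≈ 76 mm

Mid-depth of clay below the footing base: z = 2.2 + 2.4/2 = 3.4 m.
Stress increase at mid-clay by the 2:1 spreading method:
Δσ = qBL/((B+z)(L+z)) = 218×4.7×7/((4.7+3.4)(7+3.4)) = 85.14 kPa
Final effective stress: σ'_f = σ'_0 + Δσ = 85.8 + 85.14 = 170.94 kPa.
Normally consolidated clay, so the full stress increment lies on the virgin compression line:
S_c = C_c·H/(1+e₀)·log₁₀(σ'_f/σ'_0) = 0.22×2.4/(1+1.08)×log₁₀(170.94/85.8)
    = 0.25385 × 0.29936 = 0.07599 m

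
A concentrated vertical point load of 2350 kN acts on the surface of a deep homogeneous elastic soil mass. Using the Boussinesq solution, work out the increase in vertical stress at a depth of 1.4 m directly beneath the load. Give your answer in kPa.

Δσ_z ≈ 572 kPa

Boussinesq vertical stress below a point load on an elastic half-space:
Δσ_z = 3P/(2πz²) · [1 + (r/z)²]^(−5/2)
r/z = 0/1.4 = 0; [1+(r/z)²]^(−5/2) = 1.
Δσ_z = 3×2350/(2π×1.4²) × 1 = 572.47 × 1 = 572.5 kPa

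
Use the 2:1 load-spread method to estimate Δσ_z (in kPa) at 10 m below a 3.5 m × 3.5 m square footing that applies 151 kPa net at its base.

By the 2:1 method the load spreads at 1 horizontal : 2 vertical, so at depth z the loaded area has grown by z in each plan dimension:
Δσ = qBL/((B+z)(L+z)) = 151×3.5×3.5/((3.5+10)(3.5+10)) = 10.15 kPa

Δσ_z ≈ 10.2 kPa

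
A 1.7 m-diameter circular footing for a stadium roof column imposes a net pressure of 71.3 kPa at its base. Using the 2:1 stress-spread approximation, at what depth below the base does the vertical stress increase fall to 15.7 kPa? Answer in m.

2:1 spreading — at depth z the loaded area has grown by z in each plan dimension:
qD²/(D+z)² = Δσ_z ⇒ z = D(√(q/Δσ_z) − 1) = 1.7×(√(71.3/15.7) − 1) = 1.923 m

z ≈ 1.92 m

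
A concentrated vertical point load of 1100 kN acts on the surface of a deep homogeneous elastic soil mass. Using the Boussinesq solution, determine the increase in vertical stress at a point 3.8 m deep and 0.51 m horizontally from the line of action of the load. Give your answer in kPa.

Boussinesq vertical stress below a point load on an elastic half-space:
Δσ_z = 3P/(2πz²) · [1 + (r/z)²]^(−5/2)
r/z = 0.51/3.8 = 0.13421; [1+(r/z)²]^(−5/2) = 0.95635.
Δσ_z = 3×1100/(2π×3.8²) × 0.95635 = 36.372 × 0.95635 = 34.78 kPa

Δσ_z ≈ 34.8 kPa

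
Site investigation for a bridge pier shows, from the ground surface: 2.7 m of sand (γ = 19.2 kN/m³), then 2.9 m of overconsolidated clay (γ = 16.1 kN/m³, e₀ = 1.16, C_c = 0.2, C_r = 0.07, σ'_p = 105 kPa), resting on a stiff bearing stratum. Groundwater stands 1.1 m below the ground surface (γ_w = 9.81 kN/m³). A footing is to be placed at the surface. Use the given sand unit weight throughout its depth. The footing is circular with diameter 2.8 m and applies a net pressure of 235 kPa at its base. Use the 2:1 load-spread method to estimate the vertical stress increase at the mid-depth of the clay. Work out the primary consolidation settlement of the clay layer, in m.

Mid-depth of clay below the ground surface: z = 2.7 + 2.9/2 = 4.15 m.
Total vertical stress at mid-clay: σ_v = 19.2×2.7 + 16.1×1.45 = 75.185 kPa.
Pore pressure: u = 9.81×(4.15 − 1.1) = 29.921 kPa.
Initial effective stress: σ'_0 = σ_v − u = 75.185 − 29.921 = 45.264 kPa.
Stress increase at mid-clay by the 2:1 spreading method:
Δσ ≈ qD²/(D+z)² = 235×2.8²/(2.8+4.15)² = 38.143 kPa
Final effective stress: σ'_f = 45.264 + 38.143 = 83.407 kPa.
σ'_f = 83.407 ≤ σ'_p = 105 kPa, so the clay remains overconsolidated and only the recompression index applies:
S_c = C_r·H/(1+e₀)·log₁₀(σ'_f/σ'_0) = 0.07×2.9/2.16×log₁₀(83.407/45.264)
    = 0.093982 × 0.26545 = 0.02495 m

S_c ≈ 0.0249 m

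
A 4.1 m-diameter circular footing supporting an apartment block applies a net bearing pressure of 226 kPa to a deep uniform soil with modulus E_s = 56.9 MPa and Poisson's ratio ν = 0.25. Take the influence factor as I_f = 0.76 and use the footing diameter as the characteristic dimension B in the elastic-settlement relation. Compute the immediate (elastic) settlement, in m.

Immediate (elastic) settlement: S_e = q·B·(1−ν²)/E_s · I_f.
E_s = 56.9 MPa = 56900 kPa.
S_e = 226 × 4.1 × (1 − 0.25²) / 56900 × 0.76
    = 226 × 4.1 × 0.9375 / 56900 × 0.76
    = 0.0116 m

S_e ≈ 0.0116 m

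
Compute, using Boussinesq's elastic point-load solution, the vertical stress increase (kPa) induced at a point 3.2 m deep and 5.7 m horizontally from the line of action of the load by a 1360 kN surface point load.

Δσ_z ≈ 1.78 kPa

Boussinesq vertical stress below a point load on an elastic half-space:
Δσ_z = 3P/(2πz²) · [1 + (r/z)²]^(−5/2)
r/z = 5.7/3.2 = 1.7812; [1+(r/z)²]^(−5/2) = 0.028114.
Δσ_z = 3×1360/(2π×3.2²) × 0.028114 = 63.413 × 0.028114 = 1.783 kPa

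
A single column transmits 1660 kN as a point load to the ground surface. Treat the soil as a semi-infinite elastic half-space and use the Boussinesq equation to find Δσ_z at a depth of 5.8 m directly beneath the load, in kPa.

Boussinesq vertical stress below a point load on an elastic half-space:
Δσ_z = 3P/(2πz²) · [1 + (r/z)²]^(−5/2)
r/z = 0/5.8 = 0; [1+(r/z)²]^(−5/2) = 1.
Δσ_z = 3×1660/(2π×5.8²) × 1 = 23.561 × 1 = 23.56 kPa

Δσ_z ≈ 23.6 kPa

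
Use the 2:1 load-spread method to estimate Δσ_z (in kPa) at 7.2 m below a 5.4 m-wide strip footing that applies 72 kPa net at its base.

Δσ_z ≈ 30.9 kPa

By the 2:1 method the load spreads at 1 horizontal : 2 vertical, so at depth z the loaded area has grown by z in each plan dimension:
Δσ = qB/(B+z) = 72×5.4/(5.4+7.2) = 30.857 kPa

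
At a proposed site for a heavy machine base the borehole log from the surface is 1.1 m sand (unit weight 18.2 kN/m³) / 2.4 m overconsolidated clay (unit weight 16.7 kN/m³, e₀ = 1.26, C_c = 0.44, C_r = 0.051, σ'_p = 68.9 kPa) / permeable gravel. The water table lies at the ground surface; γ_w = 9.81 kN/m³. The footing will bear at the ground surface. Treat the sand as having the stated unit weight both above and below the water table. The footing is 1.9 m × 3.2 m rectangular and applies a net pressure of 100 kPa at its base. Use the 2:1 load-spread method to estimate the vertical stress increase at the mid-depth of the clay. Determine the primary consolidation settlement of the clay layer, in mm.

S_c ≈ 21.6 mm

Mid-depth of clay below the ground surface: z = 1.1 + 2.4/2 = 2.3 m.
Total vertical stress at mid-clay: σ_v = 18.2×1.1 + 16.7×1.2 = 40.06 kPa.
Pore pressure: u = 9.81×(2.3 − 0) = 22.563 kPa.
Initial effective stress: σ'_0 = σ_v − u = 40.06 − 22.563 = 17.497 kPa.
Stress increase at mid-clay by the 2:1 spreading method:
Δσ = qBL/((B+z)(L+z)) = 100×1.9×3.2/((1.9+2.3)(3.2+2.3)) = 26.32 kPa
Final effective stress: σ'_f = 17.497 + 26.32 = 43.817 kPa.
σ'_f = 43.817 ≤ σ'_p = 68.9 kPa, so the clay remains overconsolidated and only the recompression index applies:
S_c = C_r·H/(1+e₀)·log₁₀(σ'_f/σ'_0) = 0.051×2.4/2.26×log₁₀(43.817/17.497)
    = 0.054157 × 0.39868 = 0.02159 m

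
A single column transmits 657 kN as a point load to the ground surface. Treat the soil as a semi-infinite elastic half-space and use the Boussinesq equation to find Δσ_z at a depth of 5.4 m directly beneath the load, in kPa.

Boussinesq vertical stress below a point load on an elastic half-space:
Δσ_z = 3P/(2πz²) · [1 + (r/z)²]^(−5/2)
r/z = 0/5.4 = 0; [1+(r/z)²]^(−5/2) = 1.
Δσ_z = 3×657/(2π×5.4²) × 1 = 10.758 × 1 = 10.76 kPa

Δσ_z ≈ 10.8 kPa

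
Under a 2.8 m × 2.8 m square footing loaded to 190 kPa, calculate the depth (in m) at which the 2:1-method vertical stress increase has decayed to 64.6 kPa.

2:1 spreading — at depth z the loaded area has grown by z in each plan dimension:
qB²/(B+z)² = Δσ_z ⇒ z = B(√(q/Δσ_z) − 1) = 2.8×(√(190/64.6) − 1) = 2.002 m

z ≈ 2 m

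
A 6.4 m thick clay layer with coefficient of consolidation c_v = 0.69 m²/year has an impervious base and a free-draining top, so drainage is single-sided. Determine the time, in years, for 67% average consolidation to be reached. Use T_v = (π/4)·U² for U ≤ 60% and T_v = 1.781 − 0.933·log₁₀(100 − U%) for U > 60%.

Drainage path length: H_d = H = 6.4 m (single drainage).
U > 60%: T_v = 1.781 − 0.933·log₁₀(100 − 67) = 0.36423.
t = T_v·H_d²/c_v = 0.36423×6.4²/0.69 = 21.62 years.

t ≈ 21.6 years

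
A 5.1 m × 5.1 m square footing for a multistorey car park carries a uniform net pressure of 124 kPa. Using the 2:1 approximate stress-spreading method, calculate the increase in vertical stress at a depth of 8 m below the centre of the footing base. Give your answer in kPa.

Δσ_z ≈ 18.8 kPa

By the 2:1 method the load spreads at 1 horizontal : 2 vertical, so at depth z the loaded area has grown by z in each plan dimension:
Δσ = qBL/((B+z)(L+z)) = 124×5.1×5.1/((5.1+8)(5.1+8)) = 18.794 kPa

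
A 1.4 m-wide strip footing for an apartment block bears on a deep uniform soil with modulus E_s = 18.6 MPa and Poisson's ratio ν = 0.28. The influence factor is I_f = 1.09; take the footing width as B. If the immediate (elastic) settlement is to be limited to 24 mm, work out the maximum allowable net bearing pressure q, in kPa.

E_s = 18.6 MPa = 18600 kPa.
S_e = q·B·(1−ν²)/E_s · I_f  ⇒  q = S_e·E_s / (B·(1−ν²)·I_f).
q = 0.024 × 18600 / (1.4 × 0.9216 × 1.09) = 317.4 kPa

q ≈ 317 kPa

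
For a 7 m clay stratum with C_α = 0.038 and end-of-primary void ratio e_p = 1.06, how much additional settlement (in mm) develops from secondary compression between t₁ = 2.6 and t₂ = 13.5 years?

S_s ≈ 92.4 mm

Secondary compression: S_s = C_α·H/(1+e_p)·log₁₀(t₂/t₁)
S_s = 0.038×7/(1+1.06)×log₁₀(13.5/2.6)
    = 0.1291 × 0.7154 = 0.09237 m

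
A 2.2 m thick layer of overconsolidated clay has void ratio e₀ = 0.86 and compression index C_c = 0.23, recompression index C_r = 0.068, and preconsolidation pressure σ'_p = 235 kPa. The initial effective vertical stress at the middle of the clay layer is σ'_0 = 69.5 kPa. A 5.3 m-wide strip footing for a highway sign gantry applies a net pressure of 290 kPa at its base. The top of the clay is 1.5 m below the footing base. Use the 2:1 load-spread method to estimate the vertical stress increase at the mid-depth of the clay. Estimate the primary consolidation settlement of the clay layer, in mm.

Mid-depth of clay below the footing base: z = 1.5 + 2.2/2 = 2.6 m.
Stress increase at mid-clay by the 2:1 spreading method:
Δσ = qB/(B+z) = 290×5.3/(5.3+2.6) = 194.56 kPa
Final effective stress: σ'_f = 69.5 + 194.56 = 264.06 kPa.
σ'_f = 264.06 > σ'_p = 235 kPa, so the stress path crosses the preconsolidation pressure — recompression up to σ'_p, then virgin compression beyond:
S_c = H/(1+e₀)·[C_r·log₁₀(σ'_p/σ'_0) + C_c·log₁₀(σ'_f/σ'_p)]
    = 2.2/1.86 × [0.068×log₁₀(235/69.5) + 0.23×log₁₀(264.06/235)]
    = 1.1828 × [0.035978 + 0.011646] = 0.05633 m

S_c ≈ 56.3 mm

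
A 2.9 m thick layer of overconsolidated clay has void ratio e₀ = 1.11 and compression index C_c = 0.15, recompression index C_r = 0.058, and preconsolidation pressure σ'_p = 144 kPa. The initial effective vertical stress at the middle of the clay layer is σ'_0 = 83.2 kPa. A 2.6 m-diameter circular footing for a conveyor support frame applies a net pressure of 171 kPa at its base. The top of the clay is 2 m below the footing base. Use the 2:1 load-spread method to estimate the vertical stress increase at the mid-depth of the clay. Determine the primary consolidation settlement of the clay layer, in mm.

S_c ≈ 11.1 mm

Mid-depth of clay below the footing base: z = 2 + 2.9/2 = 3.45 m.
Stress increase at mid-clay by the 2:1 spreading method:
Δσ ≈ qD²/(D+z)² = 171×2.6²/(2.6+3.45)² = 31.581 kPa
Final effective stress: σ'_f = 83.2 + 31.581 = 114.78 kPa.
σ'_f = 114.78 ≤ σ'_p = 144 kPa, so the clay remains overconsolidated and only the recompression index applies:
S_c = C_r·H/(1+e₀)·log₁₀(σ'_f/σ'_0) = 0.058×2.9/2.11×log₁₀(114.78/83.2)
    = 0.079715 × 0.13974 = 0.01114 m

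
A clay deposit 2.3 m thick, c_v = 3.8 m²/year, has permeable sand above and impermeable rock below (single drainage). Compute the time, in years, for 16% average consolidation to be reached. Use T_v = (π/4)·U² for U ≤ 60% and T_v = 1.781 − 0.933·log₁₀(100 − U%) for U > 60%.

t ≈ 0.028 years

Drainage path length: H_d = H = 2.3 m (single drainage).
U ≤ 60%: T_v = (π/4)·U² = (π/4)×0.16² = 0.020106.
t = T_v·H_d²/c_v = 0.020106×2.3²/3.8 = 0.02799 years.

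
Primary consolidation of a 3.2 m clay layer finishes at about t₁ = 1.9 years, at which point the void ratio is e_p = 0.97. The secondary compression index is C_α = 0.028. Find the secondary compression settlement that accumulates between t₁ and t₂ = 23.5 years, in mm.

S_s ≈ 49.7 mm

Secondary compression: S_s = C_α·H/(1+e_p)·log₁₀(t₂/t₁)
S_s = 0.028×3.2/(1+0.97)×log₁₀(23.5/1.9)
    = 0.04548 × 1.092 = 0.04968 m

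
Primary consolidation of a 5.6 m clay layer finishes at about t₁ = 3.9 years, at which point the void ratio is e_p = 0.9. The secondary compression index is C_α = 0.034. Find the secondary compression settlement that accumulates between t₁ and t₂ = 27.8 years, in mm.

Secondary compression: S_s = C_α·H/(1+e_p)·log₁₀(t₂/t₁)
S_s = 0.034×5.6/(1+0.9)×log₁₀(27.8/3.9)
    = 0.1002 × 0.853 = 0.08548 m

S_s ≈ 85.5 mm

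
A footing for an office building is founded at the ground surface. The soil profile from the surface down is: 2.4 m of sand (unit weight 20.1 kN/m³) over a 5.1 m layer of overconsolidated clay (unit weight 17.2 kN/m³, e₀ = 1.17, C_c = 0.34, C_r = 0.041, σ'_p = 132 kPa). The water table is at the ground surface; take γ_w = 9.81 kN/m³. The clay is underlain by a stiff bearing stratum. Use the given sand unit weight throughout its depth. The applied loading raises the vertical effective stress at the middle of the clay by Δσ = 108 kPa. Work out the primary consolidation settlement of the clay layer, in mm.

Mid-depth of clay below the ground surface: z = 2.4 + 5.1/2 = 4.95 m.
Total vertical stress at mid-clay: σ_v = 20.1×2.4 + 17.2×2.55 = 92.1 kPa.
Pore pressure: u = 9.81×(4.95 − 0) = 48.56 kPa.
Initial effective stress: σ'_0 = σ_v − u = 92.1 − 48.56 = 43.54 kPa.
Final effective stress: σ'_f = 43.54 + 108 = 151.54 kPa.
σ'_f = 151.54 > σ'_p = 132 kPa, so the stress path crosses the preconsolidation pressure — recompression up to σ'_p, then virgin compression beyond:
S_c = H/(1+e₀)·[C_r·log₁₀(σ'_p/σ'_0) + C_c·log₁₀(σ'_f/σ'_p)]
    = 5.1/2.17 × [0.041×log₁₀(132/43.54) + 0.34×log₁₀(151.54/132)]
    = 2.3502 × [0.019749 + 0.020384] = 0.09432 m

S_c ≈ 94.3 mm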